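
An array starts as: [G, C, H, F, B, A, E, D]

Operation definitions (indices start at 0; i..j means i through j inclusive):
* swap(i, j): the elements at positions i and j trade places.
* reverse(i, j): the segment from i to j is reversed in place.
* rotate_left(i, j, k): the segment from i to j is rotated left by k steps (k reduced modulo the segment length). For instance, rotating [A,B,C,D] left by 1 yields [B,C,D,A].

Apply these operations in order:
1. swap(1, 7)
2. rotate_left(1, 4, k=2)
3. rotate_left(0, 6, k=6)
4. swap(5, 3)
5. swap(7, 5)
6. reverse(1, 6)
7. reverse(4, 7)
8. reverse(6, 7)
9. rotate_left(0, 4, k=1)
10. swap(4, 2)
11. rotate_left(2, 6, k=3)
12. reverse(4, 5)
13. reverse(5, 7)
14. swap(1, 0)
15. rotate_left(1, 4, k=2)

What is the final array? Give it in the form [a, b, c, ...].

After 1 (swap(1, 7)): [G, D, H, F, B, A, E, C]
After 2 (rotate_left(1, 4, k=2)): [G, F, B, D, H, A, E, C]
After 3 (rotate_left(0, 6, k=6)): [E, G, F, B, D, H, A, C]
After 4 (swap(5, 3)): [E, G, F, H, D, B, A, C]
After 5 (swap(7, 5)): [E, G, F, H, D, C, A, B]
After 6 (reverse(1, 6)): [E, A, C, D, H, F, G, B]
After 7 (reverse(4, 7)): [E, A, C, D, B, G, F, H]
After 8 (reverse(6, 7)): [E, A, C, D, B, G, H, F]
After 9 (rotate_left(0, 4, k=1)): [A, C, D, B, E, G, H, F]
After 10 (swap(4, 2)): [A, C, E, B, D, G, H, F]
After 11 (rotate_left(2, 6, k=3)): [A, C, G, H, E, B, D, F]
After 12 (reverse(4, 5)): [A, C, G, H, B, E, D, F]
After 13 (reverse(5, 7)): [A, C, G, H, B, F, D, E]
After 14 (swap(1, 0)): [C, A, G, H, B, F, D, E]
After 15 (rotate_left(1, 4, k=2)): [C, H, B, A, G, F, D, E]

Answer: [C, H, B, A, G, F, D, E]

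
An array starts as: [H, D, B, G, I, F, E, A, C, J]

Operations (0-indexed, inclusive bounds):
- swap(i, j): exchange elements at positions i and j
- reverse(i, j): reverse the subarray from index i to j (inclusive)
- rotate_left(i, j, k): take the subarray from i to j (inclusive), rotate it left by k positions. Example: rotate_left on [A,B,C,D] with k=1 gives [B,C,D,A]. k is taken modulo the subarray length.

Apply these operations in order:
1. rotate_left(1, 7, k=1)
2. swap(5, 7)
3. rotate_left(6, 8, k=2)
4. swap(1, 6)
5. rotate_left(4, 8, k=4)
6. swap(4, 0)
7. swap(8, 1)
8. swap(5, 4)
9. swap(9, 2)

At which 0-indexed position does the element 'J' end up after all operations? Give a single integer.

Answer: 2

Derivation:
After 1 (rotate_left(1, 7, k=1)): [H, B, G, I, F, E, A, D, C, J]
After 2 (swap(5, 7)): [H, B, G, I, F, D, A, E, C, J]
After 3 (rotate_left(6, 8, k=2)): [H, B, G, I, F, D, C, A, E, J]
After 4 (swap(1, 6)): [H, C, G, I, F, D, B, A, E, J]
After 5 (rotate_left(4, 8, k=4)): [H, C, G, I, E, F, D, B, A, J]
After 6 (swap(4, 0)): [E, C, G, I, H, F, D, B, A, J]
After 7 (swap(8, 1)): [E, A, G, I, H, F, D, B, C, J]
After 8 (swap(5, 4)): [E, A, G, I, F, H, D, B, C, J]
After 9 (swap(9, 2)): [E, A, J, I, F, H, D, B, C, G]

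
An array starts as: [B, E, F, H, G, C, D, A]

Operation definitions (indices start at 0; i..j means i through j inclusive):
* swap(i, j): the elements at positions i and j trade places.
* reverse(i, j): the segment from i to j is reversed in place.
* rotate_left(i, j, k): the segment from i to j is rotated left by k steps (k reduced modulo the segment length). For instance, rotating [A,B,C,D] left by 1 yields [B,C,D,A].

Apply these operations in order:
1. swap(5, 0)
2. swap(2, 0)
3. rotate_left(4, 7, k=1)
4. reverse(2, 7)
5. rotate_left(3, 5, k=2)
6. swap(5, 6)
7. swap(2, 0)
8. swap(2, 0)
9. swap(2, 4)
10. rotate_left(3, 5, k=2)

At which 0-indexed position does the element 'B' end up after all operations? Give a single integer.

Answer: 4

Derivation:
After 1 (swap(5, 0)): [C, E, F, H, G, B, D, A]
After 2 (swap(2, 0)): [F, E, C, H, G, B, D, A]
After 3 (rotate_left(4, 7, k=1)): [F, E, C, H, B, D, A, G]
After 4 (reverse(2, 7)): [F, E, G, A, D, B, H, C]
After 5 (rotate_left(3, 5, k=2)): [F, E, G, B, A, D, H, C]
After 6 (swap(5, 6)): [F, E, G, B, A, H, D, C]
After 7 (swap(2, 0)): [G, E, F, B, A, H, D, C]
After 8 (swap(2, 0)): [F, E, G, B, A, H, D, C]
After 9 (swap(2, 4)): [F, E, A, B, G, H, D, C]
After 10 (rotate_left(3, 5, k=2)): [F, E, A, H, B, G, D, C]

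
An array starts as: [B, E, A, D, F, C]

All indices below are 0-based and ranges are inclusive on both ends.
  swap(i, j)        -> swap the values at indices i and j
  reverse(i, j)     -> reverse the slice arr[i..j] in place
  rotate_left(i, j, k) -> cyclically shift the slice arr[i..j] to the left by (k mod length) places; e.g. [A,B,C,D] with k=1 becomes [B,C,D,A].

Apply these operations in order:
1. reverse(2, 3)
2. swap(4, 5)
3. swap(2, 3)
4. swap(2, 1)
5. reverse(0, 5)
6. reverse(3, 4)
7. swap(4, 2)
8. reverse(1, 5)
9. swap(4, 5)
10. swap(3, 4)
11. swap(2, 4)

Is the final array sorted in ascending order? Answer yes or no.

Answer: no

Derivation:
After 1 (reverse(2, 3)): [B, E, D, A, F, C]
After 2 (swap(4, 5)): [B, E, D, A, C, F]
After 3 (swap(2, 3)): [B, E, A, D, C, F]
After 4 (swap(2, 1)): [B, A, E, D, C, F]
After 5 (reverse(0, 5)): [F, C, D, E, A, B]
After 6 (reverse(3, 4)): [F, C, D, A, E, B]
After 7 (swap(4, 2)): [F, C, E, A, D, B]
After 8 (reverse(1, 5)): [F, B, D, A, E, C]
After 9 (swap(4, 5)): [F, B, D, A, C, E]
After 10 (swap(3, 4)): [F, B, D, C, A, E]
After 11 (swap(2, 4)): [F, B, A, C, D, E]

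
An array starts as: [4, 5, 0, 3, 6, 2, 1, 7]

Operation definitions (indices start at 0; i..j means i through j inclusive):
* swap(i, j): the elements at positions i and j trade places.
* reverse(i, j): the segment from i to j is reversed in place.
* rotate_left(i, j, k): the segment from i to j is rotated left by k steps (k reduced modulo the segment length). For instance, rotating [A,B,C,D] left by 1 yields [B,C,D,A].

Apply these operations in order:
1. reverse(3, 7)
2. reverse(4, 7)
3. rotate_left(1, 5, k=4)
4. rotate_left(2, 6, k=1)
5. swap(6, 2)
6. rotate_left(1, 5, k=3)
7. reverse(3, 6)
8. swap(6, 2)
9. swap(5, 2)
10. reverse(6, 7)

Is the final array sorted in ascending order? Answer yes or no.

After 1 (reverse(3, 7)): [4, 5, 0, 7, 1, 2, 6, 3]
After 2 (reverse(4, 7)): [4, 5, 0, 7, 3, 6, 2, 1]
After 3 (rotate_left(1, 5, k=4)): [4, 6, 5, 0, 7, 3, 2, 1]
After 4 (rotate_left(2, 6, k=1)): [4, 6, 0, 7, 3, 2, 5, 1]
After 5 (swap(6, 2)): [4, 6, 5, 7, 3, 2, 0, 1]
After 6 (rotate_left(1, 5, k=3)): [4, 3, 2, 6, 5, 7, 0, 1]
After 7 (reverse(3, 6)): [4, 3, 2, 0, 7, 5, 6, 1]
After 8 (swap(6, 2)): [4, 3, 6, 0, 7, 5, 2, 1]
After 9 (swap(5, 2)): [4, 3, 5, 0, 7, 6, 2, 1]
After 10 (reverse(6, 7)): [4, 3, 5, 0, 7, 6, 1, 2]

Answer: no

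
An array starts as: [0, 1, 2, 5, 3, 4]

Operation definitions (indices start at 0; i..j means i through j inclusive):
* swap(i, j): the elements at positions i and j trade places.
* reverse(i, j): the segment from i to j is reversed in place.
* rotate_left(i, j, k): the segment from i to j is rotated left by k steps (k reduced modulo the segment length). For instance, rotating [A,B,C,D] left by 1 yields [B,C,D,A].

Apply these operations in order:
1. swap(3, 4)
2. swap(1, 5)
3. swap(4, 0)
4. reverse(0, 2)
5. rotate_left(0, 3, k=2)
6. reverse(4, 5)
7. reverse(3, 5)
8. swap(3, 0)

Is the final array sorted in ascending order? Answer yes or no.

After 1 (swap(3, 4)): [0, 1, 2, 3, 5, 4]
After 2 (swap(1, 5)): [0, 4, 2, 3, 5, 1]
After 3 (swap(4, 0)): [5, 4, 2, 3, 0, 1]
After 4 (reverse(0, 2)): [2, 4, 5, 3, 0, 1]
After 5 (rotate_left(0, 3, k=2)): [5, 3, 2, 4, 0, 1]
After 6 (reverse(4, 5)): [5, 3, 2, 4, 1, 0]
After 7 (reverse(3, 5)): [5, 3, 2, 0, 1, 4]
After 8 (swap(3, 0)): [0, 3, 2, 5, 1, 4]

Answer: no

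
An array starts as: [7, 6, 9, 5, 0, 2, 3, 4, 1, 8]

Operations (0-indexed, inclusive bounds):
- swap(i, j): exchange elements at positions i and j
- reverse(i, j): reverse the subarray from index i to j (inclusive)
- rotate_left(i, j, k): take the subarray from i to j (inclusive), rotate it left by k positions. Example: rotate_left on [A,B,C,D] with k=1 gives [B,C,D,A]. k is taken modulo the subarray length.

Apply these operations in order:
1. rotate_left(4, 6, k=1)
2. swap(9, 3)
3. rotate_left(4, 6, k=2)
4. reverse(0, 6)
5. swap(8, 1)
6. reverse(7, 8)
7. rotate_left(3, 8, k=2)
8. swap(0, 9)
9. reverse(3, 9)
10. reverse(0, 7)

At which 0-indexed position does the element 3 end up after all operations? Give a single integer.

Answer: 4

Derivation:
After 1 (rotate_left(4, 6, k=1)): [7, 6, 9, 5, 2, 3, 0, 4, 1, 8]
After 2 (swap(9, 3)): [7, 6, 9, 8, 2, 3, 0, 4, 1, 5]
After 3 (rotate_left(4, 6, k=2)): [7, 6, 9, 8, 0, 2, 3, 4, 1, 5]
After 4 (reverse(0, 6)): [3, 2, 0, 8, 9, 6, 7, 4, 1, 5]
After 5 (swap(8, 1)): [3, 1, 0, 8, 9, 6, 7, 4, 2, 5]
After 6 (reverse(7, 8)): [3, 1, 0, 8, 9, 6, 7, 2, 4, 5]
After 7 (rotate_left(3, 8, k=2)): [3, 1, 0, 6, 7, 2, 4, 8, 9, 5]
After 8 (swap(0, 9)): [5, 1, 0, 6, 7, 2, 4, 8, 9, 3]
After 9 (reverse(3, 9)): [5, 1, 0, 3, 9, 8, 4, 2, 7, 6]
After 10 (reverse(0, 7)): [2, 4, 8, 9, 3, 0, 1, 5, 7, 6]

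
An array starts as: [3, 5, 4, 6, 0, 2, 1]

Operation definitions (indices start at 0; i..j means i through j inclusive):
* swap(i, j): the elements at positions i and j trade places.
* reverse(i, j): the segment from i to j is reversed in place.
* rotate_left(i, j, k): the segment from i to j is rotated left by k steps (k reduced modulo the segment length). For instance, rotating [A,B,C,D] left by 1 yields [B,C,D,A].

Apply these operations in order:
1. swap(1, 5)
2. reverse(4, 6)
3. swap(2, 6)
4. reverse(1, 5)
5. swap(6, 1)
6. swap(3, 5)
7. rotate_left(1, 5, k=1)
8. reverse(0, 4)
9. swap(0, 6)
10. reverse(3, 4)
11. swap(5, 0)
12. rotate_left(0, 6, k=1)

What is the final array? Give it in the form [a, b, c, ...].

After 1 (swap(1, 5)): [3, 2, 4, 6, 0, 5, 1]
After 2 (reverse(4, 6)): [3, 2, 4, 6, 1, 5, 0]
After 3 (swap(2, 6)): [3, 2, 0, 6, 1, 5, 4]
After 4 (reverse(1, 5)): [3, 5, 1, 6, 0, 2, 4]
After 5 (swap(6, 1)): [3, 4, 1, 6, 0, 2, 5]
After 6 (swap(3, 5)): [3, 4, 1, 2, 0, 6, 5]
After 7 (rotate_left(1, 5, k=1)): [3, 1, 2, 0, 6, 4, 5]
After 8 (reverse(0, 4)): [6, 0, 2, 1, 3, 4, 5]
After 9 (swap(0, 6)): [5, 0, 2, 1, 3, 4, 6]
After 10 (reverse(3, 4)): [5, 0, 2, 3, 1, 4, 6]
After 11 (swap(5, 0)): [4, 0, 2, 3, 1, 5, 6]
After 12 (rotate_left(0, 6, k=1)): [0, 2, 3, 1, 5, 6, 4]

Answer: [0, 2, 3, 1, 5, 6, 4]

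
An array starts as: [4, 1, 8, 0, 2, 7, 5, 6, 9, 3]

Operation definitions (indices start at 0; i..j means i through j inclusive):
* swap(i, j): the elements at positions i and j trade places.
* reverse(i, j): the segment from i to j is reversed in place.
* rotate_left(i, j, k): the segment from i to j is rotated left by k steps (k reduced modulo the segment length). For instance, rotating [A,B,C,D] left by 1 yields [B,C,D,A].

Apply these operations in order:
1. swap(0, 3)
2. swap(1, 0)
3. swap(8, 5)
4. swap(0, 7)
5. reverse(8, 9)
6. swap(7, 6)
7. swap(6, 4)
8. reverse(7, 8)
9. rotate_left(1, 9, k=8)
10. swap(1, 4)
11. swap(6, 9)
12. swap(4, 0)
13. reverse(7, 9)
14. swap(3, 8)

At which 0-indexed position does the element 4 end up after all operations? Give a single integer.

After 1 (swap(0, 3)): [0, 1, 8, 4, 2, 7, 5, 6, 9, 3]
After 2 (swap(1, 0)): [1, 0, 8, 4, 2, 7, 5, 6, 9, 3]
After 3 (swap(8, 5)): [1, 0, 8, 4, 2, 9, 5, 6, 7, 3]
After 4 (swap(0, 7)): [6, 0, 8, 4, 2, 9, 5, 1, 7, 3]
After 5 (reverse(8, 9)): [6, 0, 8, 4, 2, 9, 5, 1, 3, 7]
After 6 (swap(7, 6)): [6, 0, 8, 4, 2, 9, 1, 5, 3, 7]
After 7 (swap(6, 4)): [6, 0, 8, 4, 1, 9, 2, 5, 3, 7]
After 8 (reverse(7, 8)): [6, 0, 8, 4, 1, 9, 2, 3, 5, 7]
After 9 (rotate_left(1, 9, k=8)): [6, 7, 0, 8, 4, 1, 9, 2, 3, 5]
After 10 (swap(1, 4)): [6, 4, 0, 8, 7, 1, 9, 2, 3, 5]
After 11 (swap(6, 9)): [6, 4, 0, 8, 7, 1, 5, 2, 3, 9]
After 12 (swap(4, 0)): [7, 4, 0, 8, 6, 1, 5, 2, 3, 9]
After 13 (reverse(7, 9)): [7, 4, 0, 8, 6, 1, 5, 9, 3, 2]
After 14 (swap(3, 8)): [7, 4, 0, 3, 6, 1, 5, 9, 8, 2]

Answer: 1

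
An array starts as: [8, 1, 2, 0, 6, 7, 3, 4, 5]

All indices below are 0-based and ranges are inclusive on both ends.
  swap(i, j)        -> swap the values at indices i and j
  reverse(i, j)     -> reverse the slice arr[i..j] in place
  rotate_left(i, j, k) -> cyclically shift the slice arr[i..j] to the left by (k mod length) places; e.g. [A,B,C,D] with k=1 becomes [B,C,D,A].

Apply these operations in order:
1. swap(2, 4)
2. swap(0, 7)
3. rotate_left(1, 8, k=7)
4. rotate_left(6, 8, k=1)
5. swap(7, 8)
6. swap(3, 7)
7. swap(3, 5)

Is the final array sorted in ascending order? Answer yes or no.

After 1 (swap(2, 4)): [8, 1, 6, 0, 2, 7, 3, 4, 5]
After 2 (swap(0, 7)): [4, 1, 6, 0, 2, 7, 3, 8, 5]
After 3 (rotate_left(1, 8, k=7)): [4, 5, 1, 6, 0, 2, 7, 3, 8]
After 4 (rotate_left(6, 8, k=1)): [4, 5, 1, 6, 0, 2, 3, 8, 7]
After 5 (swap(7, 8)): [4, 5, 1, 6, 0, 2, 3, 7, 8]
After 6 (swap(3, 7)): [4, 5, 1, 7, 0, 2, 3, 6, 8]
After 7 (swap(3, 5)): [4, 5, 1, 2, 0, 7, 3, 6, 8]

Answer: no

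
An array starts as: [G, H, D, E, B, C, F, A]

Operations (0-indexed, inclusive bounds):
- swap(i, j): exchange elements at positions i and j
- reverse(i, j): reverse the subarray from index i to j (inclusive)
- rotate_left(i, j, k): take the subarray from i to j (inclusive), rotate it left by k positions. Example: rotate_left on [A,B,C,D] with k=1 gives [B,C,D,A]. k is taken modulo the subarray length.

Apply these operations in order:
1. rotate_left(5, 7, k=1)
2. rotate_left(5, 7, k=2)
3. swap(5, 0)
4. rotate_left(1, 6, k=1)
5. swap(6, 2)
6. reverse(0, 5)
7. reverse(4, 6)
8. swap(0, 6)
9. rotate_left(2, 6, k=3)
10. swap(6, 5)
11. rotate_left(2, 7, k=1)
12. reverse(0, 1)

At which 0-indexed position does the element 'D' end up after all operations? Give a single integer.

After 1 (rotate_left(5, 7, k=1)): [G, H, D, E, B, F, A, C]
After 2 (rotate_left(5, 7, k=2)): [G, H, D, E, B, C, F, A]
After 3 (swap(5, 0)): [C, H, D, E, B, G, F, A]
After 4 (rotate_left(1, 6, k=1)): [C, D, E, B, G, F, H, A]
After 5 (swap(6, 2)): [C, D, H, B, G, F, E, A]
After 6 (reverse(0, 5)): [F, G, B, H, D, C, E, A]
After 7 (reverse(4, 6)): [F, G, B, H, E, C, D, A]
After 8 (swap(0, 6)): [D, G, B, H, E, C, F, A]
After 9 (rotate_left(2, 6, k=3)): [D, G, C, F, B, H, E, A]
After 10 (swap(6, 5)): [D, G, C, F, B, E, H, A]
After 11 (rotate_left(2, 7, k=1)): [D, G, F, B, E, H, A, C]
After 12 (reverse(0, 1)): [G, D, F, B, E, H, A, C]

Answer: 1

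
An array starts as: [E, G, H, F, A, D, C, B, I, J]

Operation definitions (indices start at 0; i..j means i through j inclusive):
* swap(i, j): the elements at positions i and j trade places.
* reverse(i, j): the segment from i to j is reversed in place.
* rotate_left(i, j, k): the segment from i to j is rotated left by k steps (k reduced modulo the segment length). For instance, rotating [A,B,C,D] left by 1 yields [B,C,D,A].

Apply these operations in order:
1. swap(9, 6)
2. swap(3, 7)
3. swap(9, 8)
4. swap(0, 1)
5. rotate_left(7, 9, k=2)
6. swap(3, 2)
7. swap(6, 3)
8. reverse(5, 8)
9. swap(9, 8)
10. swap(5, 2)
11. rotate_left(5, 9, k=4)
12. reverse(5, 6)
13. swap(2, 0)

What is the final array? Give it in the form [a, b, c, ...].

After 1 (swap(9, 6)): [E, G, H, F, A, D, J, B, I, C]
After 2 (swap(3, 7)): [E, G, H, B, A, D, J, F, I, C]
After 3 (swap(9, 8)): [E, G, H, B, A, D, J, F, C, I]
After 4 (swap(0, 1)): [G, E, H, B, A, D, J, F, C, I]
After 5 (rotate_left(7, 9, k=2)): [G, E, H, B, A, D, J, I, F, C]
After 6 (swap(3, 2)): [G, E, B, H, A, D, J, I, F, C]
After 7 (swap(6, 3)): [G, E, B, J, A, D, H, I, F, C]
After 8 (reverse(5, 8)): [G, E, B, J, A, F, I, H, D, C]
After 9 (swap(9, 8)): [G, E, B, J, A, F, I, H, C, D]
After 10 (swap(5, 2)): [G, E, F, J, A, B, I, H, C, D]
After 11 (rotate_left(5, 9, k=4)): [G, E, F, J, A, D, B, I, H, C]
After 12 (reverse(5, 6)): [G, E, F, J, A, B, D, I, H, C]
After 13 (swap(2, 0)): [F, E, G, J, A, B, D, I, H, C]

Answer: [F, E, G, J, A, B, D, I, H, C]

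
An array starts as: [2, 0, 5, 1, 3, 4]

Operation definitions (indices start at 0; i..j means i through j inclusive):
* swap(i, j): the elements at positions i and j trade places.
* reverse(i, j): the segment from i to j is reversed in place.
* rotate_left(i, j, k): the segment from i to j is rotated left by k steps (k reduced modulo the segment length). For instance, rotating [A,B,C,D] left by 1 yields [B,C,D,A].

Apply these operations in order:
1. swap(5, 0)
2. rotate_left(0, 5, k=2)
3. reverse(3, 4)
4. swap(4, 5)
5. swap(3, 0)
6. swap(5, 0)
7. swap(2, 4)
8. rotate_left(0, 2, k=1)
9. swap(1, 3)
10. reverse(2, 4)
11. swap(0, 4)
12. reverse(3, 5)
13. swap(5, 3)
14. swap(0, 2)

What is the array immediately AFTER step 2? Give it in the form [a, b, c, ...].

Answer: [5, 1, 3, 2, 4, 0]

Derivation:
After 1 (swap(5, 0)): [4, 0, 5, 1, 3, 2]
After 2 (rotate_left(0, 5, k=2)): [5, 1, 3, 2, 4, 0]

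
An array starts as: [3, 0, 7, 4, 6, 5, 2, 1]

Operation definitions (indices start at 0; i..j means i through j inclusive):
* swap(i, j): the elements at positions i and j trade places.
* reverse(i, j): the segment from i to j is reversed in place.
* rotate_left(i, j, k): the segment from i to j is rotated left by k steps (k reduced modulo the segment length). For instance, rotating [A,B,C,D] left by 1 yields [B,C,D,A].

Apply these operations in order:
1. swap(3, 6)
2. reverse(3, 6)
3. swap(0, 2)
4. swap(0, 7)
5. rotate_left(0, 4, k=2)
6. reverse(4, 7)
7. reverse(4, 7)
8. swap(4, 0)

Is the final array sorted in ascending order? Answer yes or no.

Answer: no

Derivation:
After 1 (swap(3, 6)): [3, 0, 7, 2, 6, 5, 4, 1]
After 2 (reverse(3, 6)): [3, 0, 7, 4, 5, 6, 2, 1]
After 3 (swap(0, 2)): [7, 0, 3, 4, 5, 6, 2, 1]
After 4 (swap(0, 7)): [1, 0, 3, 4, 5, 6, 2, 7]
After 5 (rotate_left(0, 4, k=2)): [3, 4, 5, 1, 0, 6, 2, 7]
After 6 (reverse(4, 7)): [3, 4, 5, 1, 7, 2, 6, 0]
After 7 (reverse(4, 7)): [3, 4, 5, 1, 0, 6, 2, 7]
After 8 (swap(4, 0)): [0, 4, 5, 1, 3, 6, 2, 7]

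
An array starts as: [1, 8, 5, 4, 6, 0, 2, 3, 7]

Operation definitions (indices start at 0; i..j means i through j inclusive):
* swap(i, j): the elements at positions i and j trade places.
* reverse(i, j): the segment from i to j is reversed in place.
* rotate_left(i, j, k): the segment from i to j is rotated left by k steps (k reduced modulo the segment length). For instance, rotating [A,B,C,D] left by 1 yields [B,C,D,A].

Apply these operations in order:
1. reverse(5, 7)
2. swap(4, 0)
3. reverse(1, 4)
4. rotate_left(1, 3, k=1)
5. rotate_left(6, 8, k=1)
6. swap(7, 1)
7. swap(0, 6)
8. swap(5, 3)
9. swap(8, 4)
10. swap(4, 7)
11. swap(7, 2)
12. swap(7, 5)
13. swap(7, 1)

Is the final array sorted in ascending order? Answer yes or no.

Answer: yes

Derivation:
After 1 (reverse(5, 7)): [1, 8, 5, 4, 6, 3, 2, 0, 7]
After 2 (swap(4, 0)): [6, 8, 5, 4, 1, 3, 2, 0, 7]
After 3 (reverse(1, 4)): [6, 1, 4, 5, 8, 3, 2, 0, 7]
After 4 (rotate_left(1, 3, k=1)): [6, 4, 5, 1, 8, 3, 2, 0, 7]
After 5 (rotate_left(6, 8, k=1)): [6, 4, 5, 1, 8, 3, 0, 7, 2]
After 6 (swap(7, 1)): [6, 7, 5, 1, 8, 3, 0, 4, 2]
After 7 (swap(0, 6)): [0, 7, 5, 1, 8, 3, 6, 4, 2]
After 8 (swap(5, 3)): [0, 7, 5, 3, 8, 1, 6, 4, 2]
After 9 (swap(8, 4)): [0, 7, 5, 3, 2, 1, 6, 4, 8]
After 10 (swap(4, 7)): [0, 7, 5, 3, 4, 1, 6, 2, 8]
After 11 (swap(7, 2)): [0, 7, 2, 3, 4, 1, 6, 5, 8]
After 12 (swap(7, 5)): [0, 7, 2, 3, 4, 5, 6, 1, 8]
After 13 (swap(7, 1)): [0, 1, 2, 3, 4, 5, 6, 7, 8]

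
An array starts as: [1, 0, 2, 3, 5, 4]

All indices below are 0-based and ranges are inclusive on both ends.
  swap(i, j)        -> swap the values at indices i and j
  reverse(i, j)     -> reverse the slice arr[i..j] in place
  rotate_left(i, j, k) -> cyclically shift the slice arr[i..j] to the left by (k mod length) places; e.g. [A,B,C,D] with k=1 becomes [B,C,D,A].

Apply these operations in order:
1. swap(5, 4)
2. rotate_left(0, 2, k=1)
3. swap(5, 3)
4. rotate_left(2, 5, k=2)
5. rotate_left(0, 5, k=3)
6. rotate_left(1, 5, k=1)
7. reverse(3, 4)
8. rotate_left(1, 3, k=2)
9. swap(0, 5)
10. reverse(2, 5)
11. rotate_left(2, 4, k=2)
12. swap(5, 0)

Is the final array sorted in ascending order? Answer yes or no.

Answer: no

Derivation:
After 1 (swap(5, 4)): [1, 0, 2, 3, 4, 5]
After 2 (rotate_left(0, 2, k=1)): [0, 2, 1, 3, 4, 5]
After 3 (swap(5, 3)): [0, 2, 1, 5, 4, 3]
After 4 (rotate_left(2, 5, k=2)): [0, 2, 4, 3, 1, 5]
After 5 (rotate_left(0, 5, k=3)): [3, 1, 5, 0, 2, 4]
After 6 (rotate_left(1, 5, k=1)): [3, 5, 0, 2, 4, 1]
After 7 (reverse(3, 4)): [3, 5, 0, 4, 2, 1]
After 8 (rotate_left(1, 3, k=2)): [3, 4, 5, 0, 2, 1]
After 9 (swap(0, 5)): [1, 4, 5, 0, 2, 3]
After 10 (reverse(2, 5)): [1, 4, 3, 2, 0, 5]
After 11 (rotate_left(2, 4, k=2)): [1, 4, 0, 3, 2, 5]
After 12 (swap(5, 0)): [5, 4, 0, 3, 2, 1]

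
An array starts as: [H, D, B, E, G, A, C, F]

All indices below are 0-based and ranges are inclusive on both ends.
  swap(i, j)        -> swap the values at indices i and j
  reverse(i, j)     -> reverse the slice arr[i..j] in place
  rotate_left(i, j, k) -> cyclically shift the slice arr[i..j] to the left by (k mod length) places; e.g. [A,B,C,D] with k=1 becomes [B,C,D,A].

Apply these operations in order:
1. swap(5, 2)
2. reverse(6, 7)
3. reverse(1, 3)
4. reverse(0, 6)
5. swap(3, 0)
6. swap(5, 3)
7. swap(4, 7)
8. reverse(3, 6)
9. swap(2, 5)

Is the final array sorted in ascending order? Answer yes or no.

Answer: no

Derivation:
After 1 (swap(5, 2)): [H, D, A, E, G, B, C, F]
After 2 (reverse(6, 7)): [H, D, A, E, G, B, F, C]
After 3 (reverse(1, 3)): [H, E, A, D, G, B, F, C]
After 4 (reverse(0, 6)): [F, B, G, D, A, E, H, C]
After 5 (swap(3, 0)): [D, B, G, F, A, E, H, C]
After 6 (swap(5, 3)): [D, B, G, E, A, F, H, C]
After 7 (swap(4, 7)): [D, B, G, E, C, F, H, A]
After 8 (reverse(3, 6)): [D, B, G, H, F, C, E, A]
After 9 (swap(2, 5)): [D, B, C, H, F, G, E, A]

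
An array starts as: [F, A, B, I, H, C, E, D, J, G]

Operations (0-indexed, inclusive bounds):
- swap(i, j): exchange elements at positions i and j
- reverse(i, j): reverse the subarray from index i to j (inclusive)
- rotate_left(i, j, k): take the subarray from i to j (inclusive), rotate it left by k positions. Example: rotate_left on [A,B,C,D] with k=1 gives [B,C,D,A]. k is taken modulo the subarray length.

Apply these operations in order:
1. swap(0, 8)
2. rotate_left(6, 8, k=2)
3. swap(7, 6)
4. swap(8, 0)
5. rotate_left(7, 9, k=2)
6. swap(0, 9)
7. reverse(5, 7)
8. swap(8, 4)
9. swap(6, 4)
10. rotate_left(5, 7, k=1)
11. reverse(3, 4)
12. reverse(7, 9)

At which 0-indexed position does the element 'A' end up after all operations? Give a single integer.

After 1 (swap(0, 8)): [J, A, B, I, H, C, E, D, F, G]
After 2 (rotate_left(6, 8, k=2)): [J, A, B, I, H, C, F, E, D, G]
After 3 (swap(7, 6)): [J, A, B, I, H, C, E, F, D, G]
After 4 (swap(8, 0)): [D, A, B, I, H, C, E, F, J, G]
After 5 (rotate_left(7, 9, k=2)): [D, A, B, I, H, C, E, G, F, J]
After 6 (swap(0, 9)): [J, A, B, I, H, C, E, G, F, D]
After 7 (reverse(5, 7)): [J, A, B, I, H, G, E, C, F, D]
After 8 (swap(8, 4)): [J, A, B, I, F, G, E, C, H, D]
After 9 (swap(6, 4)): [J, A, B, I, E, G, F, C, H, D]
After 10 (rotate_left(5, 7, k=1)): [J, A, B, I, E, F, C, G, H, D]
After 11 (reverse(3, 4)): [J, A, B, E, I, F, C, G, H, D]
After 12 (reverse(7, 9)): [J, A, B, E, I, F, C, D, H, G]

Answer: 1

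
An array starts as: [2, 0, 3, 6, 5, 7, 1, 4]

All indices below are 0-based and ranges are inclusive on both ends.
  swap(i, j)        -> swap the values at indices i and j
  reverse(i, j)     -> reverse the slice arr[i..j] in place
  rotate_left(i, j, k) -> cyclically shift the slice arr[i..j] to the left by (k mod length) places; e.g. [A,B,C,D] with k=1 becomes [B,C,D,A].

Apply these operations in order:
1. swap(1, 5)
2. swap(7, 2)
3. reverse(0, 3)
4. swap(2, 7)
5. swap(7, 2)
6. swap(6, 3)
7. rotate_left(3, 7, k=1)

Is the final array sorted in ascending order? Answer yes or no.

Answer: no

Derivation:
After 1 (swap(1, 5)): [2, 7, 3, 6, 5, 0, 1, 4]
After 2 (swap(7, 2)): [2, 7, 4, 6, 5, 0, 1, 3]
After 3 (reverse(0, 3)): [6, 4, 7, 2, 5, 0, 1, 3]
After 4 (swap(2, 7)): [6, 4, 3, 2, 5, 0, 1, 7]
After 5 (swap(7, 2)): [6, 4, 7, 2, 5, 0, 1, 3]
After 6 (swap(6, 3)): [6, 4, 7, 1, 5, 0, 2, 3]
After 7 (rotate_left(3, 7, k=1)): [6, 4, 7, 5, 0, 2, 3, 1]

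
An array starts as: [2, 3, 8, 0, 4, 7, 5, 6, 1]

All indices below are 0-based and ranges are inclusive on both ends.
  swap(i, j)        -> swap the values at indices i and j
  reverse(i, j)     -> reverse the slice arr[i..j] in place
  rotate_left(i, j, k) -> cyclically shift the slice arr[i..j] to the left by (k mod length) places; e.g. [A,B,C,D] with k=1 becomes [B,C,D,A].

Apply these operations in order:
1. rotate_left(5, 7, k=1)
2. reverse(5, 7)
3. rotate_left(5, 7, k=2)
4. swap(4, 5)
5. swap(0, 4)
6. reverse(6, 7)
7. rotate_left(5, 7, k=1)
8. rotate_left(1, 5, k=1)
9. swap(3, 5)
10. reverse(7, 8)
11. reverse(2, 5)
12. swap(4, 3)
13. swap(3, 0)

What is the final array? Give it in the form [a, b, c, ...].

Answer: [3, 8, 2, 5, 6, 0, 7, 1, 4]

Derivation:
After 1 (rotate_left(5, 7, k=1)): [2, 3, 8, 0, 4, 5, 6, 7, 1]
After 2 (reverse(5, 7)): [2, 3, 8, 0, 4, 7, 6, 5, 1]
After 3 (rotate_left(5, 7, k=2)): [2, 3, 8, 0, 4, 5, 7, 6, 1]
After 4 (swap(4, 5)): [2, 3, 8, 0, 5, 4, 7, 6, 1]
After 5 (swap(0, 4)): [5, 3, 8, 0, 2, 4, 7, 6, 1]
After 6 (reverse(6, 7)): [5, 3, 8, 0, 2, 4, 6, 7, 1]
After 7 (rotate_left(5, 7, k=1)): [5, 3, 8, 0, 2, 6, 7, 4, 1]
After 8 (rotate_left(1, 5, k=1)): [5, 8, 0, 2, 6, 3, 7, 4, 1]
After 9 (swap(3, 5)): [5, 8, 0, 3, 6, 2, 7, 4, 1]
After 10 (reverse(7, 8)): [5, 8, 0, 3, 6, 2, 7, 1, 4]
After 11 (reverse(2, 5)): [5, 8, 2, 6, 3, 0, 7, 1, 4]
After 12 (swap(4, 3)): [5, 8, 2, 3, 6, 0, 7, 1, 4]
After 13 (swap(3, 0)): [3, 8, 2, 5, 6, 0, 7, 1, 4]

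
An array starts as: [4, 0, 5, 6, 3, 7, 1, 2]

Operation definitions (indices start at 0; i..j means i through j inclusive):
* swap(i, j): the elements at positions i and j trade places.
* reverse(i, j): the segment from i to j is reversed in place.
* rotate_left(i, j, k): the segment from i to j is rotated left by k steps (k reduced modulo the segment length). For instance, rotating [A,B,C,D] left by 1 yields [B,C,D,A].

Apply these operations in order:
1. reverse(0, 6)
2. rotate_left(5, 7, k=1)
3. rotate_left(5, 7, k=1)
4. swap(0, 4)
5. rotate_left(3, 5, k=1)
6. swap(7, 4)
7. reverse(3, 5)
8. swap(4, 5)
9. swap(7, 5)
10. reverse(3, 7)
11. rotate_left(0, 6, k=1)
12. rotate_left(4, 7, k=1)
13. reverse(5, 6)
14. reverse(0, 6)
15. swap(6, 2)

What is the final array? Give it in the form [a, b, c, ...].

After 1 (reverse(0, 6)): [1, 7, 3, 6, 5, 0, 4, 2]
After 2 (rotate_left(5, 7, k=1)): [1, 7, 3, 6, 5, 4, 2, 0]
After 3 (rotate_left(5, 7, k=1)): [1, 7, 3, 6, 5, 2, 0, 4]
After 4 (swap(0, 4)): [5, 7, 3, 6, 1, 2, 0, 4]
After 5 (rotate_left(3, 5, k=1)): [5, 7, 3, 1, 2, 6, 0, 4]
After 6 (swap(7, 4)): [5, 7, 3, 1, 4, 6, 0, 2]
After 7 (reverse(3, 5)): [5, 7, 3, 6, 4, 1, 0, 2]
After 8 (swap(4, 5)): [5, 7, 3, 6, 1, 4, 0, 2]
After 9 (swap(7, 5)): [5, 7, 3, 6, 1, 2, 0, 4]
After 10 (reverse(3, 7)): [5, 7, 3, 4, 0, 2, 1, 6]
After 11 (rotate_left(0, 6, k=1)): [7, 3, 4, 0, 2, 1, 5, 6]
After 12 (rotate_left(4, 7, k=1)): [7, 3, 4, 0, 1, 5, 6, 2]
After 13 (reverse(5, 6)): [7, 3, 4, 0, 1, 6, 5, 2]
After 14 (reverse(0, 6)): [5, 6, 1, 0, 4, 3, 7, 2]
After 15 (swap(6, 2)): [5, 6, 7, 0, 4, 3, 1, 2]

Answer: [5, 6, 7, 0, 4, 3, 1, 2]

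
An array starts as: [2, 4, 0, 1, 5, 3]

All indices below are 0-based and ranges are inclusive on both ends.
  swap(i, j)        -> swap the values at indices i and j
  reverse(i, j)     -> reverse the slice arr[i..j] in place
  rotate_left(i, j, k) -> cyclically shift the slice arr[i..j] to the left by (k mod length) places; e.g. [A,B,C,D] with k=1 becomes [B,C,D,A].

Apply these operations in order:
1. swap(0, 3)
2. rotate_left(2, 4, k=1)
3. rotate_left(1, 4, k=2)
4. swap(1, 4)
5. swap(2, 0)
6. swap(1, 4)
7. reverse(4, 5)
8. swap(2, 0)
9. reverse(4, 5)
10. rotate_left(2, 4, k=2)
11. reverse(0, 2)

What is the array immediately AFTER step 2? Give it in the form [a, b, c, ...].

After 1 (swap(0, 3)): [1, 4, 0, 2, 5, 3]
After 2 (rotate_left(2, 4, k=1)): [1, 4, 2, 5, 0, 3]

Answer: [1, 4, 2, 5, 0, 3]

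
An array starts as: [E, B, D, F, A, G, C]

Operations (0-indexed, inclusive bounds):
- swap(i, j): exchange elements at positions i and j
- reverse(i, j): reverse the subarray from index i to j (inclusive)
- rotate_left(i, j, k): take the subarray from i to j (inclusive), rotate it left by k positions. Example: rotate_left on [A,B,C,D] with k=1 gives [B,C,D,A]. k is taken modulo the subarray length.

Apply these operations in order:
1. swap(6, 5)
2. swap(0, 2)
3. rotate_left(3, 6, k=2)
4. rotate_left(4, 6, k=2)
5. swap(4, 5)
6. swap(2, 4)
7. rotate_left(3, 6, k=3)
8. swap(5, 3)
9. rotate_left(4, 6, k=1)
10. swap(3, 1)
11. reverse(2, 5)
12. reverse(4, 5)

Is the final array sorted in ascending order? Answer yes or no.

Answer: no

Derivation:
After 1 (swap(6, 5)): [E, B, D, F, A, C, G]
After 2 (swap(0, 2)): [D, B, E, F, A, C, G]
After 3 (rotate_left(3, 6, k=2)): [D, B, E, C, G, F, A]
After 4 (rotate_left(4, 6, k=2)): [D, B, E, C, A, G, F]
After 5 (swap(4, 5)): [D, B, E, C, G, A, F]
After 6 (swap(2, 4)): [D, B, G, C, E, A, F]
After 7 (rotate_left(3, 6, k=3)): [D, B, G, F, C, E, A]
After 8 (swap(5, 3)): [D, B, G, E, C, F, A]
After 9 (rotate_left(4, 6, k=1)): [D, B, G, E, F, A, C]
After 10 (swap(3, 1)): [D, E, G, B, F, A, C]
After 11 (reverse(2, 5)): [D, E, A, F, B, G, C]
After 12 (reverse(4, 5)): [D, E, A, F, G, B, C]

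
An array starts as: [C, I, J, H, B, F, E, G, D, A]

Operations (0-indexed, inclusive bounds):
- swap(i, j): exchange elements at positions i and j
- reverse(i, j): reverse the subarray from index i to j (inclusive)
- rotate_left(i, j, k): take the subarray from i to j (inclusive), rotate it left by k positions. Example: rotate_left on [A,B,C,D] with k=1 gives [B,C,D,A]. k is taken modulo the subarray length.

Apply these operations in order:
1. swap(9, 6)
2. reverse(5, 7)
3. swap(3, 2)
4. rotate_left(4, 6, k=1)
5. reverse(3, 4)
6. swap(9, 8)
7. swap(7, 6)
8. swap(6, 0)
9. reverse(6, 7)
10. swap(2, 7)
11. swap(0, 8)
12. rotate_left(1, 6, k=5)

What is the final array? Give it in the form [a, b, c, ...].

Answer: [E, B, I, C, G, J, A, H, F, D]

Derivation:
After 1 (swap(9, 6)): [C, I, J, H, B, F, A, G, D, E]
After 2 (reverse(5, 7)): [C, I, J, H, B, G, A, F, D, E]
After 3 (swap(3, 2)): [C, I, H, J, B, G, A, F, D, E]
After 4 (rotate_left(4, 6, k=1)): [C, I, H, J, G, A, B, F, D, E]
After 5 (reverse(3, 4)): [C, I, H, G, J, A, B, F, D, E]
After 6 (swap(9, 8)): [C, I, H, G, J, A, B, F, E, D]
After 7 (swap(7, 6)): [C, I, H, G, J, A, F, B, E, D]
After 8 (swap(6, 0)): [F, I, H, G, J, A, C, B, E, D]
After 9 (reverse(6, 7)): [F, I, H, G, J, A, B, C, E, D]
After 10 (swap(2, 7)): [F, I, C, G, J, A, B, H, E, D]
After 11 (swap(0, 8)): [E, I, C, G, J, A, B, H, F, D]
After 12 (rotate_left(1, 6, k=5)): [E, B, I, C, G, J, A, H, F, D]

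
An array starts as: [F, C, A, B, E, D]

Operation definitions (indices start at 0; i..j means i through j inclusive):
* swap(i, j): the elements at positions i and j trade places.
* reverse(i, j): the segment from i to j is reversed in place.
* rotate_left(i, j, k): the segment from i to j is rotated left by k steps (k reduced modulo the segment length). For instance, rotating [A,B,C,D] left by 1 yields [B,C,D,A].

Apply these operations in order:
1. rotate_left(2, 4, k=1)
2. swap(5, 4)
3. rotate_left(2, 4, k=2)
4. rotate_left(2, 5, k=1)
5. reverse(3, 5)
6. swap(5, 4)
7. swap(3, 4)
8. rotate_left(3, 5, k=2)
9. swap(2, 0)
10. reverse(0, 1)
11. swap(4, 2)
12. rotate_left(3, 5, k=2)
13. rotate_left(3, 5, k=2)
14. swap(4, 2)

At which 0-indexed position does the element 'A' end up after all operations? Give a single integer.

Answer: 5

Derivation:
After 1 (rotate_left(2, 4, k=1)): [F, C, B, E, A, D]
After 2 (swap(5, 4)): [F, C, B, E, D, A]
After 3 (rotate_left(2, 4, k=2)): [F, C, D, B, E, A]
After 4 (rotate_left(2, 5, k=1)): [F, C, B, E, A, D]
After 5 (reverse(3, 5)): [F, C, B, D, A, E]
After 6 (swap(5, 4)): [F, C, B, D, E, A]
After 7 (swap(3, 4)): [F, C, B, E, D, A]
After 8 (rotate_left(3, 5, k=2)): [F, C, B, A, E, D]
After 9 (swap(2, 0)): [B, C, F, A, E, D]
After 10 (reverse(0, 1)): [C, B, F, A, E, D]
After 11 (swap(4, 2)): [C, B, E, A, F, D]
After 12 (rotate_left(3, 5, k=2)): [C, B, E, D, A, F]
After 13 (rotate_left(3, 5, k=2)): [C, B, E, F, D, A]
After 14 (swap(4, 2)): [C, B, D, F, E, A]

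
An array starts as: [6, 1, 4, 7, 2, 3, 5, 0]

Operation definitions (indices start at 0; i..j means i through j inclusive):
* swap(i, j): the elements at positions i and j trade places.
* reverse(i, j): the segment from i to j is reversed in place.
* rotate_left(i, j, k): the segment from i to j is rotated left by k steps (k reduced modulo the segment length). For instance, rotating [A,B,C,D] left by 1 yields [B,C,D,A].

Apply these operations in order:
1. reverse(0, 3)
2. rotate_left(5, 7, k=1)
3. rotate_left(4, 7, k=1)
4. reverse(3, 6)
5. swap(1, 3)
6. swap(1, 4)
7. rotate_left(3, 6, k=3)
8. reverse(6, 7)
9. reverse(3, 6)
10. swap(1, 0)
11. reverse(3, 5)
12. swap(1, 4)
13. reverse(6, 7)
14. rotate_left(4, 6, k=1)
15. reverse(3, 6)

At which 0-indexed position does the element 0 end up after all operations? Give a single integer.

After 1 (reverse(0, 3)): [7, 4, 1, 6, 2, 3, 5, 0]
After 2 (rotate_left(5, 7, k=1)): [7, 4, 1, 6, 2, 5, 0, 3]
After 3 (rotate_left(4, 7, k=1)): [7, 4, 1, 6, 5, 0, 3, 2]
After 4 (reverse(3, 6)): [7, 4, 1, 3, 0, 5, 6, 2]
After 5 (swap(1, 3)): [7, 3, 1, 4, 0, 5, 6, 2]
After 6 (swap(1, 4)): [7, 0, 1, 4, 3, 5, 6, 2]
After 7 (rotate_left(3, 6, k=3)): [7, 0, 1, 6, 4, 3, 5, 2]
After 8 (reverse(6, 7)): [7, 0, 1, 6, 4, 3, 2, 5]
After 9 (reverse(3, 6)): [7, 0, 1, 2, 3, 4, 6, 5]
After 10 (swap(1, 0)): [0, 7, 1, 2, 3, 4, 6, 5]
After 11 (reverse(3, 5)): [0, 7, 1, 4, 3, 2, 6, 5]
After 12 (swap(1, 4)): [0, 3, 1, 4, 7, 2, 6, 5]
After 13 (reverse(6, 7)): [0, 3, 1, 4, 7, 2, 5, 6]
After 14 (rotate_left(4, 6, k=1)): [0, 3, 1, 4, 2, 5, 7, 6]
After 15 (reverse(3, 6)): [0, 3, 1, 7, 5, 2, 4, 6]

Answer: 0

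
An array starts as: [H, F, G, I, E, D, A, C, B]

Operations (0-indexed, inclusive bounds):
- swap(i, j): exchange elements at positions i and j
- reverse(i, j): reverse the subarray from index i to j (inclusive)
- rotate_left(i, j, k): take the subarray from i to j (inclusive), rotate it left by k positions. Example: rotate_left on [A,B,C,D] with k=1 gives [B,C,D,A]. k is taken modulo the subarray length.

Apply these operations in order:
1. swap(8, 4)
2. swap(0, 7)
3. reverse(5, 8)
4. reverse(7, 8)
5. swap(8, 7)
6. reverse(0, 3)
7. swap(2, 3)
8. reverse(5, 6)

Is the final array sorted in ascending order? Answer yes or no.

Answer: no

Derivation:
After 1 (swap(8, 4)): [H, F, G, I, B, D, A, C, E]
After 2 (swap(0, 7)): [C, F, G, I, B, D, A, H, E]
After 3 (reverse(5, 8)): [C, F, G, I, B, E, H, A, D]
After 4 (reverse(7, 8)): [C, F, G, I, B, E, H, D, A]
After 5 (swap(8, 7)): [C, F, G, I, B, E, H, A, D]
After 6 (reverse(0, 3)): [I, G, F, C, B, E, H, A, D]
After 7 (swap(2, 3)): [I, G, C, F, B, E, H, A, D]
After 8 (reverse(5, 6)): [I, G, C, F, B, H, E, A, D]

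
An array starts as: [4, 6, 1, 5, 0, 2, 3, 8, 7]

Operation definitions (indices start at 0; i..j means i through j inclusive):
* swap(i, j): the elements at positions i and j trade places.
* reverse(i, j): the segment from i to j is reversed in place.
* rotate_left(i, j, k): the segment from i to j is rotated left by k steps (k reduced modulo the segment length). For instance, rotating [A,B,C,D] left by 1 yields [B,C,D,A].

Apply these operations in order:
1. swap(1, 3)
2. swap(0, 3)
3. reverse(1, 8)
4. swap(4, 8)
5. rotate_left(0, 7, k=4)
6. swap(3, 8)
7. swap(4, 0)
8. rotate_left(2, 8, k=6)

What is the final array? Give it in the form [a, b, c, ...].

Answer: [6, 0, 1, 4, 2, 5, 7, 8, 3]

Derivation:
After 1 (swap(1, 3)): [4, 5, 1, 6, 0, 2, 3, 8, 7]
After 2 (swap(0, 3)): [6, 5, 1, 4, 0, 2, 3, 8, 7]
After 3 (reverse(1, 8)): [6, 7, 8, 3, 2, 0, 4, 1, 5]
After 4 (swap(4, 8)): [6, 7, 8, 3, 5, 0, 4, 1, 2]
After 5 (rotate_left(0, 7, k=4)): [5, 0, 4, 1, 6, 7, 8, 3, 2]
After 6 (swap(3, 8)): [5, 0, 4, 2, 6, 7, 8, 3, 1]
After 7 (swap(4, 0)): [6, 0, 4, 2, 5, 7, 8, 3, 1]
After 8 (rotate_left(2, 8, k=6)): [6, 0, 1, 4, 2, 5, 7, 8, 3]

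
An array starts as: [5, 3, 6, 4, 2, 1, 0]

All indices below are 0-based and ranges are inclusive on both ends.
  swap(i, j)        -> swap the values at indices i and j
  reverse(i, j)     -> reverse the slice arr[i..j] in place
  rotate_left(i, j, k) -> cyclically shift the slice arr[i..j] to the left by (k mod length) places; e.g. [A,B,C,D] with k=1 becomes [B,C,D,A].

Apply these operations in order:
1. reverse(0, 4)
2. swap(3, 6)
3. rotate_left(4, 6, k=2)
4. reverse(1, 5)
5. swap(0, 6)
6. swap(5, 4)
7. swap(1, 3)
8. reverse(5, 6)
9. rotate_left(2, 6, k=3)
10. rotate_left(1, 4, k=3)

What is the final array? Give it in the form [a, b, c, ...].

After 1 (reverse(0, 4)): [2, 4, 6, 3, 5, 1, 0]
After 2 (swap(3, 6)): [2, 4, 6, 0, 5, 1, 3]
After 3 (rotate_left(4, 6, k=2)): [2, 4, 6, 0, 3, 5, 1]
After 4 (reverse(1, 5)): [2, 5, 3, 0, 6, 4, 1]
After 5 (swap(0, 6)): [1, 5, 3, 0, 6, 4, 2]
After 6 (swap(5, 4)): [1, 5, 3, 0, 4, 6, 2]
After 7 (swap(1, 3)): [1, 0, 3, 5, 4, 6, 2]
After 8 (reverse(5, 6)): [1, 0, 3, 5, 4, 2, 6]
After 9 (rotate_left(2, 6, k=3)): [1, 0, 2, 6, 3, 5, 4]
After 10 (rotate_left(1, 4, k=3)): [1, 3, 0, 2, 6, 5, 4]

Answer: [1, 3, 0, 2, 6, 5, 4]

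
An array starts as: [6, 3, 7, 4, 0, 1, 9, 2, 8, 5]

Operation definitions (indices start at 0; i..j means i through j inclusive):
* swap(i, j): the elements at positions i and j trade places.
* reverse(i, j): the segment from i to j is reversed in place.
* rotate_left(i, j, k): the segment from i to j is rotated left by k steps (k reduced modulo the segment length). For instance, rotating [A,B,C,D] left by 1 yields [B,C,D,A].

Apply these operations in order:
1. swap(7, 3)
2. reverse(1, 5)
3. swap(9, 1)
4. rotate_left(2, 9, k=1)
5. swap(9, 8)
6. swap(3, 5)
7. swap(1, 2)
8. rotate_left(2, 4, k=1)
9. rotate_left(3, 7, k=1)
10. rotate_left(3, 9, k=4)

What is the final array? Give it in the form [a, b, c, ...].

Answer: [6, 2, 9, 3, 0, 1, 5, 7, 4, 8]

Derivation:
After 1 (swap(7, 3)): [6, 3, 7, 2, 0, 1, 9, 4, 8, 5]
After 2 (reverse(1, 5)): [6, 1, 0, 2, 7, 3, 9, 4, 8, 5]
After 3 (swap(9, 1)): [6, 5, 0, 2, 7, 3, 9, 4, 8, 1]
After 4 (rotate_left(2, 9, k=1)): [6, 5, 2, 7, 3, 9, 4, 8, 1, 0]
After 5 (swap(9, 8)): [6, 5, 2, 7, 3, 9, 4, 8, 0, 1]
After 6 (swap(3, 5)): [6, 5, 2, 9, 3, 7, 4, 8, 0, 1]
After 7 (swap(1, 2)): [6, 2, 5, 9, 3, 7, 4, 8, 0, 1]
After 8 (rotate_left(2, 4, k=1)): [6, 2, 9, 3, 5, 7, 4, 8, 0, 1]
After 9 (rotate_left(3, 7, k=1)): [6, 2, 9, 5, 7, 4, 8, 3, 0, 1]
After 10 (rotate_left(3, 9, k=4)): [6, 2, 9, 3, 0, 1, 5, 7, 4, 8]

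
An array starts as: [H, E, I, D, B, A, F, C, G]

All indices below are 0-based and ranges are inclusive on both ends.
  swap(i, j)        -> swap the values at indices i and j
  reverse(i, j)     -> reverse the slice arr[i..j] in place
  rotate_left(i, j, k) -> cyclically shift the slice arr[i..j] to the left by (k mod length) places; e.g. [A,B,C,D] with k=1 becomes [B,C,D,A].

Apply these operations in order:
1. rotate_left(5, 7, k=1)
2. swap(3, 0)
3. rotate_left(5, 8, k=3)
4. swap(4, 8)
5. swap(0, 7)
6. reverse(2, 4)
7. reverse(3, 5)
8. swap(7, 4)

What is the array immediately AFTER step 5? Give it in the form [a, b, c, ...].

Answer: [C, E, I, H, A, G, F, D, B]

Derivation:
After 1 (rotate_left(5, 7, k=1)): [H, E, I, D, B, F, C, A, G]
After 2 (swap(3, 0)): [D, E, I, H, B, F, C, A, G]
After 3 (rotate_left(5, 8, k=3)): [D, E, I, H, B, G, F, C, A]
After 4 (swap(4, 8)): [D, E, I, H, A, G, F, C, B]
After 5 (swap(0, 7)): [C, E, I, H, A, G, F, D, B]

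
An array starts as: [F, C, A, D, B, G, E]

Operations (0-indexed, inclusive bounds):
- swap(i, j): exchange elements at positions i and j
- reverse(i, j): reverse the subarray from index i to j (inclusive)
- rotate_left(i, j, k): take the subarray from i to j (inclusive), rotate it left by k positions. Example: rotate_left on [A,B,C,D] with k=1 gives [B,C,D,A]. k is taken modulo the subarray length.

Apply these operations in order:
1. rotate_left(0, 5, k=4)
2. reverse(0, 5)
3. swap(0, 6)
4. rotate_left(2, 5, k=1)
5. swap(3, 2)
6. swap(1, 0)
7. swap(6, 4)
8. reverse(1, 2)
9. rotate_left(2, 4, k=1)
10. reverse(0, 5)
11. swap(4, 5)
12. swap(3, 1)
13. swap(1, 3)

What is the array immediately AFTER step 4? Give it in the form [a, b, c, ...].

After 1 (rotate_left(0, 5, k=4)): [B, G, F, C, A, D, E]
After 2 (reverse(0, 5)): [D, A, C, F, G, B, E]
After 3 (swap(0, 6)): [E, A, C, F, G, B, D]
After 4 (rotate_left(2, 5, k=1)): [E, A, F, G, B, C, D]

Answer: [E, A, F, G, B, C, D]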